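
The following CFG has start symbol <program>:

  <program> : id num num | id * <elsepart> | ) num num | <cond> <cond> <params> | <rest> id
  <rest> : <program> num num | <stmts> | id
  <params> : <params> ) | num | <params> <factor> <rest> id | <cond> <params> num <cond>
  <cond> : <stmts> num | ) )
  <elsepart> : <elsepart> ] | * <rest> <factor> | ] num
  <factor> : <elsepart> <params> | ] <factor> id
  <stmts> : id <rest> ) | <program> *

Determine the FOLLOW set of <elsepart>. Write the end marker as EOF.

{ EOF, ), *, ], id, num }

In <program> : id * <elsepart>: <elsepart> is at the end, add FOLLOW(<program>) = { EOF, *, num }.
In <elsepart> : <elsepart> ]: add FIRST(]) = { ] }.
In <factor> : <elsepart> <params>: add FIRST(<params>) = { ), id, num }.
Union: FOLLOW(<elsepart>) = { EOF, ), *, ], id, num }.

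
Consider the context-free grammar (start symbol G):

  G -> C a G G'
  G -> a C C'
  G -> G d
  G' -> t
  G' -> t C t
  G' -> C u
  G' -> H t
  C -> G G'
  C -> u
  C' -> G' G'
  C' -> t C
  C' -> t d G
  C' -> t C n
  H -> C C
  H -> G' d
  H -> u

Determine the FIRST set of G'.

G' -> t contributes {t}.
G' -> t C t contributes {t}.
From G' -> C u: add FIRST(C) = { a, u }.
From G' -> H t: add FIRST(H) = { a, t, u }.
Union: FIRST(G') = { a, t, u }.

{ a, t, u }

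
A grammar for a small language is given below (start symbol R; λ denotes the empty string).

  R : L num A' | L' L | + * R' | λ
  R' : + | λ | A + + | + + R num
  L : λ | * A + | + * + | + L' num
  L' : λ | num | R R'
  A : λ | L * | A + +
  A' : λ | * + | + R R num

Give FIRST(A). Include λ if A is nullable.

{ *, +, λ }

A : λ contributes λ.
From A : L *: L nullable, take FIRST(L) ∪ {*} = { *, + }.
From A : A + +: A nullable, take FIRST(A) ∪ {+} = { *, + }.
Union: FIRST(A) = { *, +, λ }.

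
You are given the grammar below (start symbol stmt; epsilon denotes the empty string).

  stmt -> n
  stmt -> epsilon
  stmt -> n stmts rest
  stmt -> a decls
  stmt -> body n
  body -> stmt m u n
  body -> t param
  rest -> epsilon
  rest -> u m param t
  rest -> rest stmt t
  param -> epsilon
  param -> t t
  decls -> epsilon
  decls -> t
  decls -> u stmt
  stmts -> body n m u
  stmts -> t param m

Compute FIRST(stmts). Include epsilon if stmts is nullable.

From stmts -> body n m u: add FIRST(body) = { a, m, n, t }.
stmts -> t param m contributes {t}.
Union: FIRST(stmts) = { a, m, n, t }.

{ a, m, n, t }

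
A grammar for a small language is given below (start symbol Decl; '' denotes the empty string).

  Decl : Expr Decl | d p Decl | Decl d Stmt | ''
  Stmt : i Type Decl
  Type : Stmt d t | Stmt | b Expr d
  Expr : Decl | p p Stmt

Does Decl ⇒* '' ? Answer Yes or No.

Decl has an ''-production, so Decl ⇒ ''.

Yes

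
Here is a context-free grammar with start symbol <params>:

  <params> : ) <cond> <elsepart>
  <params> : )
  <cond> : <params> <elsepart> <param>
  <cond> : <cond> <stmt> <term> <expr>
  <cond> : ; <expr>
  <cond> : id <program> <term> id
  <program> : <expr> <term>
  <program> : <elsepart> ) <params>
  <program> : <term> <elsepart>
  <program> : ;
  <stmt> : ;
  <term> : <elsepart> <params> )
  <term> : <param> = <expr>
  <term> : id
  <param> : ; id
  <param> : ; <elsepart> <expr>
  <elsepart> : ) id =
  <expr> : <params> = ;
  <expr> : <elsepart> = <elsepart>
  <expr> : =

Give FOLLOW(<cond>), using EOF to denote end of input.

{ ), ; }

In <params> : ) <cond> <elsepart>: add FIRST(<elsepart>) = { ) }.
In <cond> : <cond> <stmt> <term> <expr>: add FIRST(<stmt> <term> <expr>) = { ; }.
Union: FOLLOW(<cond>) = { ), ; }.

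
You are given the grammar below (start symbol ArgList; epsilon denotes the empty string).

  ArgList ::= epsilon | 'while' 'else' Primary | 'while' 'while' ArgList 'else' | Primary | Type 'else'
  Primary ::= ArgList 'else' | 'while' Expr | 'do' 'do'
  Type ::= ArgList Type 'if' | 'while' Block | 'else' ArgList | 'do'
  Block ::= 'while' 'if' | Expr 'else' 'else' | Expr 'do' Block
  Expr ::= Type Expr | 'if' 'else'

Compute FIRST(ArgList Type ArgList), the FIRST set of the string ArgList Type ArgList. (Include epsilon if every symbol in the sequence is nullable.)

Add FIRST(ArgList)\{epsilon} = { 'do', 'else', 'while' }; ArgList is nullable, continue.
Add FIRST(Type) = { 'do', 'else', 'while' }; Type is not nullable, stop.

{ 'do', 'else', 'while' }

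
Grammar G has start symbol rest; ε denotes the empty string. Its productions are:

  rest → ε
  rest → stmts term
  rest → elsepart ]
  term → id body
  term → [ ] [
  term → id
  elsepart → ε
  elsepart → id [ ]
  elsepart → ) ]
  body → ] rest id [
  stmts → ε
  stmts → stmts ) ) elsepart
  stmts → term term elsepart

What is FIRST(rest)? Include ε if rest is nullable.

rest → ε contributes ε.
From rest → stmts term: stmts nullable, take FIRST(stmts) ∪ FIRST(term) = { ), [, id }.
From rest → elsepart ]: elsepart nullable, take FIRST(elsepart) ∪ {]} = { ), ], id }.
Union: FIRST(rest) = { ), [, ], id, ε }.

{ ), [, ], id, ε }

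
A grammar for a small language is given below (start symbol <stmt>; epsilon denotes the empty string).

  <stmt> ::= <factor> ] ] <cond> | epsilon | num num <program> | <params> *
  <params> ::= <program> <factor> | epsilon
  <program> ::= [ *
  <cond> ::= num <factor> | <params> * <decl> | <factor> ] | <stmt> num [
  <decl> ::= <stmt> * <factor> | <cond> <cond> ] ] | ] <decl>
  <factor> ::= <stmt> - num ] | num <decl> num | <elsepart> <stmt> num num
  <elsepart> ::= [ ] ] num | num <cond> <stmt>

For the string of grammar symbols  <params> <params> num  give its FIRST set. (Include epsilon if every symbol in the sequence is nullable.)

Add FIRST(<params>)\{epsilon} = { [ }; <params> is nullable, continue.
Add FIRST(<params>)\{epsilon} = { [ }; <params> is nullable, continue.
num is a terminal; add {num} and stop.

{ [, num }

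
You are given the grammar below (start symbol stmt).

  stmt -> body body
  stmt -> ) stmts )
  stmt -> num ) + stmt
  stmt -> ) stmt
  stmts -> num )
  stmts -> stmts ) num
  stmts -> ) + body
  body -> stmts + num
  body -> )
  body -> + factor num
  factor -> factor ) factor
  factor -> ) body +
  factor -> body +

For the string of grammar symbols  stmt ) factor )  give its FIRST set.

Add FIRST(stmt) = { ), +, num }; stmt is not nullable, stop.

{ ), +, num }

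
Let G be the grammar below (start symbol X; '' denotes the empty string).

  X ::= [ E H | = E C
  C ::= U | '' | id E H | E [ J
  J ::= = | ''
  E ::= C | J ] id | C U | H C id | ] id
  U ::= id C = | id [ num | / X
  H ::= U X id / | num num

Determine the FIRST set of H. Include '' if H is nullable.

From H ::= U X id /: add FIRST(U) = { /, id }.
H ::= num num contributes {num}.
Union: FIRST(H) = { /, id, num }.

{ /, id, num }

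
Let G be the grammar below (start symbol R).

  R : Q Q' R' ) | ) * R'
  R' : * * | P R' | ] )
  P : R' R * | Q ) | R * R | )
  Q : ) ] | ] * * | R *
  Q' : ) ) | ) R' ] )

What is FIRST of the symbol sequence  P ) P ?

Add FIRST(P) = { ), *, ] }; P is not nullable, stop.

{ ), *, ] }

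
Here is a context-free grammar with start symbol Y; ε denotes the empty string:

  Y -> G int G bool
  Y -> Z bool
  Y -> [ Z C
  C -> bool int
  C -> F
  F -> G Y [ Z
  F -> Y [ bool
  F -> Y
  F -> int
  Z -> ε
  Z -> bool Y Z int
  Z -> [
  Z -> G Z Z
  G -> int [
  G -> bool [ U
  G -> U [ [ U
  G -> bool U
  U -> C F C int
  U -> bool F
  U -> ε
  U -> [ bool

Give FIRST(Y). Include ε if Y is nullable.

From Y -> G int G bool: add FIRST(G) = { [, bool, int }.
From Y -> Z bool: Z nullable, take FIRST(Z) ∪ {bool} = { [, bool, int }.
Y -> [ Z C contributes {[}.
Union: FIRST(Y) = { [, bool, int }.

{ [, bool, int }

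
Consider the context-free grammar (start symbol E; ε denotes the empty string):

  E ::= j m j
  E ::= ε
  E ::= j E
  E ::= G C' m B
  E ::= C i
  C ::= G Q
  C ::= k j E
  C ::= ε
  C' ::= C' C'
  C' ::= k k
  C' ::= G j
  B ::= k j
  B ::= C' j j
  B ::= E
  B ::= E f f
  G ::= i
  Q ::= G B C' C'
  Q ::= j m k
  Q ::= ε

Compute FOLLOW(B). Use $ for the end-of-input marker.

In E ::= G C' m B: B is at the end, add FOLLOW(E) = { $, f, i, k }.
In Q ::= G B C' C': add FIRST(C' C') = { i, k }.
Union: FOLLOW(B) = { $, f, i, k }.

{ $, f, i, k }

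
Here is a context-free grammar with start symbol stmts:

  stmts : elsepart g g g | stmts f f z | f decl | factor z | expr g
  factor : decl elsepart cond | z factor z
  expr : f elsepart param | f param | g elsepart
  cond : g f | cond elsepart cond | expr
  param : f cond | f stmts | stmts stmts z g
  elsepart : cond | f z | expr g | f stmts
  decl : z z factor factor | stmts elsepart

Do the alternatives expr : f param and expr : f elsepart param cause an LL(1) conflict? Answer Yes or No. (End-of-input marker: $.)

Yes

FIRST(f param) = { f } and FIRST(f elsepart param) = { f }.
Both contain f, so the two alternatives are not disjoint — LL(1) conflict.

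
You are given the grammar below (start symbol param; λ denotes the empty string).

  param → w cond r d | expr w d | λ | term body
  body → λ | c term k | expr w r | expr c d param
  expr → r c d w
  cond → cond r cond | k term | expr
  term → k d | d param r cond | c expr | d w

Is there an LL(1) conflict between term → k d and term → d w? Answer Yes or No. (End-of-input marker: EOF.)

No

FIRST(k d) = { k } and FIRST(d w) = { d }.
The FIRST sets are disjoint and neither alternative is nullable — no conflict.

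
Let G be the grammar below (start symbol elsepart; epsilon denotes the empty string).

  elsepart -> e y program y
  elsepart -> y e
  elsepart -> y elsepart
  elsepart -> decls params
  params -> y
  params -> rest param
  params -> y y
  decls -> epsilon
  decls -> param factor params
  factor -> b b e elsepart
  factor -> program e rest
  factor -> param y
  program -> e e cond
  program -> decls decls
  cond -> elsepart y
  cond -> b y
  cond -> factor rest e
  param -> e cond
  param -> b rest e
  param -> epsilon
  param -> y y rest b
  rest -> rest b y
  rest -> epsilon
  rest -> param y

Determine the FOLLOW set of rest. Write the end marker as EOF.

In params -> rest param: add FIRST(param)\{epsilon} = { b, e, y }.
  Since param is nullable, also add FOLLOW(params) = { EOF, b, e, y }.
In factor -> program e rest: rest is at the end, add FOLLOW(factor) = { EOF, b, e, y }.
In cond -> factor rest e: add FIRST(e) = { e }.
In param -> b rest e: add FIRST(e) = { e }.
In param -> y y rest b: add FIRST(b) = { b }.
In rest -> rest b y: add FIRST(b y) = { b }.
Union: FOLLOW(rest) = { EOF, b, e, y }.

{ EOF, b, e, y }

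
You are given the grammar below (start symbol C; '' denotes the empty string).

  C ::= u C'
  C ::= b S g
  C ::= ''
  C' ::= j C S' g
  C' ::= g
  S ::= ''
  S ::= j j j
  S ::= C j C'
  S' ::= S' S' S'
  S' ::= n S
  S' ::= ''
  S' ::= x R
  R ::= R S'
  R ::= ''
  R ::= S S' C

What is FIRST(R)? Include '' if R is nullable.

{ b, j, n, u, x, '' }

From R ::= R S': R, S' nullable, take FIRST(R) ∪ FIRST(S') = { b, j, n, u, x }; also '' since the whole RHS is nullable.
R ::= '' contributes ''.
From R ::= S S' C: S, S', C nullable, take FIRST(S) ∪ FIRST(S') ∪ FIRST(C) = { b, j, n, u, x }; also '' since the whole RHS is nullable.
Union: FIRST(R) = { b, j, n, u, x, '' }.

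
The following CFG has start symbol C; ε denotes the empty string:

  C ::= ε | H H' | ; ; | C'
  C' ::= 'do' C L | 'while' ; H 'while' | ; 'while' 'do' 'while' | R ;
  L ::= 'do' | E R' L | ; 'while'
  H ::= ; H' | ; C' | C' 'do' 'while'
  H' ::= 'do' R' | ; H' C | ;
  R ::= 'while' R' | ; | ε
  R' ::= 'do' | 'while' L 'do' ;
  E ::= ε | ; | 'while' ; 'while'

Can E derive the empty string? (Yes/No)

E has an ε-production, so E ⇒ ε.

Yes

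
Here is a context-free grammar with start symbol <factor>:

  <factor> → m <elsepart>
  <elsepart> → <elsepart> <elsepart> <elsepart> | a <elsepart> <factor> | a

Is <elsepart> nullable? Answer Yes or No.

No

No nonterminal in this grammar is nullable.
No production of <elsepart> has an RHS whose symbols are all nullable, so <elsepart> is not nullable.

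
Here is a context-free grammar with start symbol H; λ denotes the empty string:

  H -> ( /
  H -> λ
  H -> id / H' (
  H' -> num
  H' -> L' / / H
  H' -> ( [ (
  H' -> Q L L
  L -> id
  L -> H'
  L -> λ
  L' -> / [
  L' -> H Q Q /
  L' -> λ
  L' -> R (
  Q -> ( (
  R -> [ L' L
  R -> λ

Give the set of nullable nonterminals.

{ H, L, L', R }

Directly nullable (have an λ-production): H, L, L', R.
No other nonterminal has a production whose RHS symbols are all nullable.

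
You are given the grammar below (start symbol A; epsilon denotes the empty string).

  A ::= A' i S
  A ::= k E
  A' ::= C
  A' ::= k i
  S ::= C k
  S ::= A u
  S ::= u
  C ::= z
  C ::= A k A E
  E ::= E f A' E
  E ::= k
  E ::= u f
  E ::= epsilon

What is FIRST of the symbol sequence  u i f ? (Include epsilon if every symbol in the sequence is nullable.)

u is a terminal; add {u} and stop.

{ u }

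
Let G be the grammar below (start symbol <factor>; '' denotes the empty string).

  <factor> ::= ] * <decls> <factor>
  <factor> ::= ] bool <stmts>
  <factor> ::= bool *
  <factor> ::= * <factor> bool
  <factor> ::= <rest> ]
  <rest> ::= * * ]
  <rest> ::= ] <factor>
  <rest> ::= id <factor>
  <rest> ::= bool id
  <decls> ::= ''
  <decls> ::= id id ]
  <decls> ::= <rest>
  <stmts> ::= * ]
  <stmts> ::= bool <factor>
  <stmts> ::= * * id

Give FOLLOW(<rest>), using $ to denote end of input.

{ *, ], bool, id }

In <factor> ::= <rest> ]: add FIRST(]) = { ] }.
In <decls> ::= <rest>: <rest> is at the end, add FOLLOW(<decls>) = { *, ], bool, id }.
Union: FOLLOW(<rest>) = { *, ], bool, id }.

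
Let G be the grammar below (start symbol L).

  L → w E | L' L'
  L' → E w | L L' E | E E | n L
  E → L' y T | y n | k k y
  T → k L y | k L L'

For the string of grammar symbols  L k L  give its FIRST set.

Add FIRST(L) = { k, n, w, y }; L is not nullable, stop.

{ k, n, w, y }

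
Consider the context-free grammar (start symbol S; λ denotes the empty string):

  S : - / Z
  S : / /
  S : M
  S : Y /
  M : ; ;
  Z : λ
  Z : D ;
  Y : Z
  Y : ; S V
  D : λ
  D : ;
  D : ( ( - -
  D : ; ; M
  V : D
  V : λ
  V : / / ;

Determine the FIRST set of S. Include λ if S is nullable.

S : - / Z contributes {-}.
S : / / contributes {/}.
From S : M: add FIRST(M) = { ; }.
From S : Y /: Y nullable, take FIRST(Y) ∪ {/} = { (, /, ; }.
Union: FIRST(S) = { (, -, /, ; }.

{ (, -, /, ; }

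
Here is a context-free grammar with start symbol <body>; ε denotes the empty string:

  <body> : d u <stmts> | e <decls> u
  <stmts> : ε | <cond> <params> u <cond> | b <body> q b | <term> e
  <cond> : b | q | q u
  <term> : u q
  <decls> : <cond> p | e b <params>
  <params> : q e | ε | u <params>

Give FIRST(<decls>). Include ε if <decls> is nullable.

From <decls> : <cond> p: add FIRST(<cond>) = { b, q }.
<decls> : e b <params> contributes {e}.
Union: FIRST(<decls>) = { b, e, q }.

{ b, e, q }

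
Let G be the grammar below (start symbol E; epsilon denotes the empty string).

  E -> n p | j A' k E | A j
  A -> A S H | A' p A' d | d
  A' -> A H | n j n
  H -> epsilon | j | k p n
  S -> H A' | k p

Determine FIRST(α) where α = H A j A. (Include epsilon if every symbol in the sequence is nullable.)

Add FIRST(H)\{epsilon} = { j, k }; H is nullable, continue.
Add FIRST(A) = { d, n }; A is not nullable, stop.

{ d, j, k, n }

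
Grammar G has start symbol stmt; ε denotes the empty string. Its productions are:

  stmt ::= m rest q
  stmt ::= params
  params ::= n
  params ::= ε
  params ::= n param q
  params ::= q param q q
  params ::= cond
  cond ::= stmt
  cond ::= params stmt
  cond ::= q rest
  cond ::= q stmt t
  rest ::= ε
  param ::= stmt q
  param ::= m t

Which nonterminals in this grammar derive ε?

{ cond, params, rest, stmt }

Directly nullable (have an ε-production): params, rest.
stmt ::= params with every symbol nullable, so stmt is nullable.
cond ::= stmt with every symbol nullable, so cond is nullable.
No other nonterminal has a production whose RHS symbols are all nullable.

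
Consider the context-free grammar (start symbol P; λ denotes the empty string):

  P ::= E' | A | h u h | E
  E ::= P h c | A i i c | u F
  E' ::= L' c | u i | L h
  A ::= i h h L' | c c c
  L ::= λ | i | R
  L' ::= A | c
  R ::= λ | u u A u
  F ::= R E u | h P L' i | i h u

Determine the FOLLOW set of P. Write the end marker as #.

{ #, c, h, i }

P is the start symbol, so # ∈ FOLLOW(P).
In E ::= P h c: add FIRST(h c) = { h }.
In F ::= h P L' i: add FIRST(L' i) = { c, i }.
Union: FOLLOW(P) = { #, c, h, i }.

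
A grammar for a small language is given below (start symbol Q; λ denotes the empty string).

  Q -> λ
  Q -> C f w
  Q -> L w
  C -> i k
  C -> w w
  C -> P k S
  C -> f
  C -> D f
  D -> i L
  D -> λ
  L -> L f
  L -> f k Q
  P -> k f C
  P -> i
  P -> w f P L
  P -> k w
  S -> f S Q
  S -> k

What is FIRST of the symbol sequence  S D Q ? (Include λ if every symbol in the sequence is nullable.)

{ f, k }

Add FIRST(S) = { f, k }; S is not nullable, stop.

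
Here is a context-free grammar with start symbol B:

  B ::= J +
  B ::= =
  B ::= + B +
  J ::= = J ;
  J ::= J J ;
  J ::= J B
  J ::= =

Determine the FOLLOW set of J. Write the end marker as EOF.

In B ::= J +: add FIRST(+) = { + }.
In J ::= = J ;: add FIRST(;) = { ; }.
In J ::= J J ;: add FIRST(J ;) = { = }.
In J ::= J J ;: add FIRST(;) = { ; }.
In J ::= J B: add FIRST(B) = { +, = }.
Union: FOLLOW(J) = { +, ;, = }.

{ +, ;, = }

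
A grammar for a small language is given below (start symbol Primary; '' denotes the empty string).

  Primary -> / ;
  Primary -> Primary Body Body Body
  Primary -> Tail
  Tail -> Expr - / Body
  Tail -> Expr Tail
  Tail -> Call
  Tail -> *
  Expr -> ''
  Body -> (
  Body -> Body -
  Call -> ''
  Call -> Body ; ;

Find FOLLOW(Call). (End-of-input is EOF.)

In Tail -> Call: Call is at the end, add FOLLOW(Tail) = { EOF, ( }.
Union: FOLLOW(Call) = { EOF, ( }.

{ EOF, ( }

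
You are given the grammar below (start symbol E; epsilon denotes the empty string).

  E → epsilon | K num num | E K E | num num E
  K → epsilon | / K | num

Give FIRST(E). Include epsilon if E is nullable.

{ /, num, epsilon }

E → epsilon contributes epsilon.
From E → K num num: K nullable, take FIRST(K) ∪ {num} = { /, num }.
From E → E K E: E, K, E nullable, take FIRST(E) ∪ FIRST(K) ∪ FIRST(E) = { /, num }; also epsilon since the whole RHS is nullable.
E → num num E contributes {num}.
Union: FIRST(E) = { /, num, epsilon }.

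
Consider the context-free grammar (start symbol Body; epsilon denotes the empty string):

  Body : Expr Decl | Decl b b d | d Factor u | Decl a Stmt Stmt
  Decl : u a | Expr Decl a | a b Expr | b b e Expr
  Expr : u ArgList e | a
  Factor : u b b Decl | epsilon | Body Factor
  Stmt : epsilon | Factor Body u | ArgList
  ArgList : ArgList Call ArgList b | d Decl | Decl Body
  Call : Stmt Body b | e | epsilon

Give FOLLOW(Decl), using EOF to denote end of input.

In Body : Expr Decl: Decl is at the end, add FOLLOW(Body) = { EOF, a, b, d, e, u }.
In Body : Decl b b d: add FIRST(b b d) = { b }.
In Body : Decl a Stmt Stmt: add FIRST(a Stmt Stmt) = { a }.
In Decl : Expr Decl a: add FIRST(a) = { a }.
In Factor : u b b Decl: Decl is at the end, add FOLLOW(Factor) = { a, b, d, u }.
In ArgList : d Decl: Decl is at the end, add FOLLOW(ArgList) = { EOF, a, b, d, e, u }.
In ArgList : Decl Body: add FIRST(Body) = { a, b, d, u }.
Union: FOLLOW(Decl) = { EOF, a, b, d, e, u }.

{ EOF, a, b, d, e, u }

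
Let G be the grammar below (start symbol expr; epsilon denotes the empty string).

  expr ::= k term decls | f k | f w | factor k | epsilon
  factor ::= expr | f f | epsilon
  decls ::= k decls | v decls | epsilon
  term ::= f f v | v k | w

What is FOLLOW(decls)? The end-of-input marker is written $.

{ $, k }

In expr ::= k term decls: decls is at the end, add FOLLOW(expr) = { $, k }.
In decls ::= k decls: decls is at the end, add FOLLOW(decls) = { $, k }.
In decls ::= v decls: decls is at the end, add FOLLOW(decls) = { $, k }.
Union: FOLLOW(decls) = { $, k }.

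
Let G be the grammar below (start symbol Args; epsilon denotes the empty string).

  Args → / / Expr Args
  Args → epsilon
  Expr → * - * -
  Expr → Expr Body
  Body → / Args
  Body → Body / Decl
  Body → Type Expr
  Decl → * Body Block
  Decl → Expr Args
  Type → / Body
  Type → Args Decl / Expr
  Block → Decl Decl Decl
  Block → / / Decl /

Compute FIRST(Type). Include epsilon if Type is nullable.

Type → / Body contributes {/}.
From Type → Args Decl / Expr: Args nullable, take FIRST(Args) ∪ FIRST(Decl) = { *, / }.
Union: FIRST(Type) = { *, / }.

{ *, / }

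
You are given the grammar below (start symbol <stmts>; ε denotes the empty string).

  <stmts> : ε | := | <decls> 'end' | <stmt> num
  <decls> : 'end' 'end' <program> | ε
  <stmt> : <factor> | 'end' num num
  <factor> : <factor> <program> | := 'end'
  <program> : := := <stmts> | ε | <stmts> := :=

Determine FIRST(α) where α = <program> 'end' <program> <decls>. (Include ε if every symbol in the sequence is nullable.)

{ 'end', := }

Add FIRST(<program>)\{ε} = { 'end', := }; <program> is nullable, continue.
'end' is a terminal; add {'end'} and stop.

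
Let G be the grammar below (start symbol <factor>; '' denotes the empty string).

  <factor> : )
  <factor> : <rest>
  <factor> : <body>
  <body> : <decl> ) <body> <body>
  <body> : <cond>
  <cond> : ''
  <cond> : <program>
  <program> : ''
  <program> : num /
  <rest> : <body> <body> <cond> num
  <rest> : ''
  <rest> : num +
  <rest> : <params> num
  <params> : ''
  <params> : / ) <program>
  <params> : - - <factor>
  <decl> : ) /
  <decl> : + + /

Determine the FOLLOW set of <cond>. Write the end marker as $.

{ $, ), +, num }

In <body> : <cond>: <cond> is at the end, add FOLLOW(<body>) = { $, ), +, num }.
In <rest> : <body> <body> <cond> num: add FIRST(num) = { num }.
Union: FOLLOW(<cond>) = { $, ), +, num }.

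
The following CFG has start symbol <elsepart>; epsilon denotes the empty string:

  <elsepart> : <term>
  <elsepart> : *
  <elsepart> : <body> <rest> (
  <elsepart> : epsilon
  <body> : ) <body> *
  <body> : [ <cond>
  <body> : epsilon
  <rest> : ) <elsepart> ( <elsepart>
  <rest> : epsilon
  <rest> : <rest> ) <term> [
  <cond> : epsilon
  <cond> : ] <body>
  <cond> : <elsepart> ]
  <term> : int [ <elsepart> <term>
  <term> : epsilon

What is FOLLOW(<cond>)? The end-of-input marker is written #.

In <body> : [ <cond>: <cond> is at the end, add FOLLOW(<body>) = { (, ), * }.
Union: FOLLOW(<cond>) = { (, ), * }.

{ (, ), * }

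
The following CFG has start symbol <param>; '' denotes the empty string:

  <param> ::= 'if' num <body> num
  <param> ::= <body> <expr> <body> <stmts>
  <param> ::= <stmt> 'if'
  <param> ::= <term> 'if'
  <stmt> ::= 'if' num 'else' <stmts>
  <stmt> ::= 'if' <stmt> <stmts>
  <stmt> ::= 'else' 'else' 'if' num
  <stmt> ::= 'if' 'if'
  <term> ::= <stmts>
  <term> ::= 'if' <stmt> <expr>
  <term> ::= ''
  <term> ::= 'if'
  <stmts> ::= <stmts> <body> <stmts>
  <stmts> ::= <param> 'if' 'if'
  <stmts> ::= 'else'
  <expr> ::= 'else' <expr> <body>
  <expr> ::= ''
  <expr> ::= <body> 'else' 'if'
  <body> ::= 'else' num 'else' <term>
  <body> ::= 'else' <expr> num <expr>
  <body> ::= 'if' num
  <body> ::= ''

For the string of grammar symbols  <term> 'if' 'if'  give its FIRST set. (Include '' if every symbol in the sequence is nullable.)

{ 'else', 'if' }

Add FIRST(<term>)\{''} = { 'else', 'if' }; <term> is nullable, continue.
'if' is a terminal; add {'if'} and stop.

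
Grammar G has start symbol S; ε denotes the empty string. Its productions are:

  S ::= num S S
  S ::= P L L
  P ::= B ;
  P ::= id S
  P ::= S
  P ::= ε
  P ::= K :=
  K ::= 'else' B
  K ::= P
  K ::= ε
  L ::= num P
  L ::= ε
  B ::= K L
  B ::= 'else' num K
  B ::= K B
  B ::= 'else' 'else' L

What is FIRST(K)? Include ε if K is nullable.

K ::= 'else' B contributes {'else'}.
From K ::= P: add FIRST(P) = { 'else', :=, ;, id, num, ε } (including ε since P is nullable).
K ::= ε contributes ε.
Union: FIRST(K) = { 'else', :=, ;, id, num, ε }.

{ 'else', :=, ;, id, num, ε }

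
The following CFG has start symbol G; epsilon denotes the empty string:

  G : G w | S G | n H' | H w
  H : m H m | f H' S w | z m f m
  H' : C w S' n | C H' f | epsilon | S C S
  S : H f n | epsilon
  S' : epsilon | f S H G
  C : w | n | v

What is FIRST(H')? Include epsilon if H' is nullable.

{ f, m, n, v, w, z, epsilon }

From H' : C w S' n: add FIRST(C) = { n, v, w }.
From H' : C H' f: add FIRST(C) = { n, v, w }.
H' : epsilon contributes epsilon.
From H' : S C S: S nullable, take FIRST(S) ∪ FIRST(C) = { f, m, n, v, w, z }.
Union: FIRST(H') = { f, m, n, v, w, z, epsilon }.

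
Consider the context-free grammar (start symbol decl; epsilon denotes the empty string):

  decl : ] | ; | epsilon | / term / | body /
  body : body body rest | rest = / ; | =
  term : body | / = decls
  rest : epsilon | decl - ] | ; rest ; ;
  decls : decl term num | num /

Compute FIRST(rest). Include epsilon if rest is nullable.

rest : epsilon contributes epsilon.
From rest : decl - ]: decl nullable, take FIRST(decl) ∪ {-} = { -, /, ;, =, ] }.
rest : ; rest ; ; contributes {;}.
Union: FIRST(rest) = { -, /, ;, =, ], epsilon }.

{ -, /, ;, =, ], epsilon }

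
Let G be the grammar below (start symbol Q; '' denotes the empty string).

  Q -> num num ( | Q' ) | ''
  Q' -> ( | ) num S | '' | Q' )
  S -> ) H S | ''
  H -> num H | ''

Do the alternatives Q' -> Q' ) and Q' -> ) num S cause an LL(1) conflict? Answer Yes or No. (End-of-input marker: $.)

Yes

FIRST(Q' )) = { (, ) } and FIRST() num S) = { ) }.
Both contain ), so the two alternatives are not disjoint — LL(1) conflict.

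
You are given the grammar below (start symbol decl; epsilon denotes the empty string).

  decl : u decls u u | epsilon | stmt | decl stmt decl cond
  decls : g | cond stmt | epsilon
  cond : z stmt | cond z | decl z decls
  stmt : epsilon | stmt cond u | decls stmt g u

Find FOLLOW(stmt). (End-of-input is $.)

In decl : stmt: stmt is at the end, add FOLLOW(decl) = { $, g, u, z }.
In decl : decl stmt decl cond: add FIRST(decl cond) = { g, u, z }.
In decls : cond stmt: stmt is at the end, add FOLLOW(decls) = { $, g, u, z }.
In cond : z stmt: stmt is at the end, add FOLLOW(cond) = { $, g, u, z }.
In stmt : stmt cond u: add FIRST(cond u) = { g, u, z }.
In stmt : decls stmt g u: add FIRST(g u) = { g }.
Union: FOLLOW(stmt) = { $, g, u, z }.

{ $, g, u, z }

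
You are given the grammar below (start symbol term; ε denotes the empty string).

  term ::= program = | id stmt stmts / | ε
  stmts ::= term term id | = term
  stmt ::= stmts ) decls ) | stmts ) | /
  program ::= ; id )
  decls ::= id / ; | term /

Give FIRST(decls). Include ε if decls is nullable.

{ /, ;, id }

decls ::= id / ; contributes {id}.
From decls ::= term /: term nullable, take FIRST(term) ∪ {/} = { /, ;, id }.
Union: FIRST(decls) = { /, ;, id }.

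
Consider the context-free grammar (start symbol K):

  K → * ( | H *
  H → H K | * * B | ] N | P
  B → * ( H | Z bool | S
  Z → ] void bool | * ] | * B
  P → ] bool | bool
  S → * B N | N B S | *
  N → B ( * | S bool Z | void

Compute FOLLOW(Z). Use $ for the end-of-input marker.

In B → Z bool: add FIRST(bool) = { bool }.
In N → S bool Z: Z is at the end, add FOLLOW(N) = { (, *, ], bool, void }.
Union: FOLLOW(Z) = { (, *, ], bool, void }.

{ (, *, ], bool, void }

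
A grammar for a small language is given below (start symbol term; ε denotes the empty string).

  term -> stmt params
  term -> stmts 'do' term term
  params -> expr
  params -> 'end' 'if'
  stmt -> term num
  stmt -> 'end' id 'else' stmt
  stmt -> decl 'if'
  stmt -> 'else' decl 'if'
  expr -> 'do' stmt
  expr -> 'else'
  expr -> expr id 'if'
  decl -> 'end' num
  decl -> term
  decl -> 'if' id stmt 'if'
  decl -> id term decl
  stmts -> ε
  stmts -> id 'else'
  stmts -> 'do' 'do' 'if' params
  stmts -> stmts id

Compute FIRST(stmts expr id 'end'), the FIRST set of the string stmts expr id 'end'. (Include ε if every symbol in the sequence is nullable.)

Add FIRST(stmts)\{ε} = { 'do', id }; stmts is nullable, continue.
Add FIRST(expr) = { 'do', 'else' }; expr is not nullable, stop.

{ 'do', 'else', id }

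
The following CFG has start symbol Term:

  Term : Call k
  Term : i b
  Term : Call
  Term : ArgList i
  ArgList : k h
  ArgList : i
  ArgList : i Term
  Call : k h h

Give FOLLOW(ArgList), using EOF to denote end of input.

In Term : ArgList i: add FIRST(i) = { i }.
Union: FOLLOW(ArgList) = { i }.

{ i }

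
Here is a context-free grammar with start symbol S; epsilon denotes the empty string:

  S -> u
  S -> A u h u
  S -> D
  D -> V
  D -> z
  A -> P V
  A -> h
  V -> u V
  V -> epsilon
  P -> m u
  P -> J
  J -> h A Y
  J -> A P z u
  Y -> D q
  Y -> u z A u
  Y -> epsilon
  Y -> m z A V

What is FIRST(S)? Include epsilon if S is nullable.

S -> u contributes {u}.
From S -> A u h u: add FIRST(A) = { h, m }.
From S -> D: add FIRST(D) = { u, z, epsilon } (including epsilon since D is nullable).
Union: FIRST(S) = { h, m, u, z, epsilon }.

{ h, m, u, z, epsilon }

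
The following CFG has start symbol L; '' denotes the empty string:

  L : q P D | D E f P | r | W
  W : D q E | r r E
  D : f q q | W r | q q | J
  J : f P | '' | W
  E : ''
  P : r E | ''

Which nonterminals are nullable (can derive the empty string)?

Directly nullable (have an ''-production): J, E, P.
D : J with every symbol nullable, so D is nullable.
No other nonterminal has a production whose RHS symbols are all nullable.

{ D, E, J, P }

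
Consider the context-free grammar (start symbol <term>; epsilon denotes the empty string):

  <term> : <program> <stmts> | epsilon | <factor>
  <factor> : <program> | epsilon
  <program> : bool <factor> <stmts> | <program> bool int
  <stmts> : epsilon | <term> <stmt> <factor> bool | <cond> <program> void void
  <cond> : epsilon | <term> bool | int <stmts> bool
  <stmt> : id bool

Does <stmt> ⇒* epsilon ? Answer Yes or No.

No

Nullable nonterminals: <cond>, <factor>, <stmts>, <term>.
No production of <stmt> has an RHS whose symbols are all nullable, so <stmt> is not nullable.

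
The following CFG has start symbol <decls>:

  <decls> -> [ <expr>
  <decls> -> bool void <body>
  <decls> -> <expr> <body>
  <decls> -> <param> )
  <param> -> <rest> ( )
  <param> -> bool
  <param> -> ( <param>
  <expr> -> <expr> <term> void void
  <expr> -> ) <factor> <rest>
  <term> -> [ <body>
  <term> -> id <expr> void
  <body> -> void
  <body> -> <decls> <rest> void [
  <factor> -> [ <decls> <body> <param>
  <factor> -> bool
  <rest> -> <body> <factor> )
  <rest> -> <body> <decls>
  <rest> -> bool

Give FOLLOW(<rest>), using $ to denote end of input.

{ $, (, ), [, bool, id, void }

In <param> -> <rest> ( ): add FIRST(( )) = { ( }.
In <expr> -> ) <factor> <rest>: <rest> is at the end, add FOLLOW(<expr>) = { $, (, ), [, bool, id, void }.
In <body> -> <decls> <rest> void [: add FIRST(void [) = { void }.
Union: FOLLOW(<rest>) = { $, (, ), [, bool, id, void }.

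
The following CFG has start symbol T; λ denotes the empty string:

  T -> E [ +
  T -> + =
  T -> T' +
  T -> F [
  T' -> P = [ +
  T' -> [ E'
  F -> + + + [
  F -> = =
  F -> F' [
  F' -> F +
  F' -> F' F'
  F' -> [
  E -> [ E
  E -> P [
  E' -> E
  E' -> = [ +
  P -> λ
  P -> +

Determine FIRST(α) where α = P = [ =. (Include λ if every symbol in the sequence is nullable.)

Add FIRST(P)\{λ} = { + }; P is nullable, continue.
= is a terminal; add {=} and stop.

{ +, = }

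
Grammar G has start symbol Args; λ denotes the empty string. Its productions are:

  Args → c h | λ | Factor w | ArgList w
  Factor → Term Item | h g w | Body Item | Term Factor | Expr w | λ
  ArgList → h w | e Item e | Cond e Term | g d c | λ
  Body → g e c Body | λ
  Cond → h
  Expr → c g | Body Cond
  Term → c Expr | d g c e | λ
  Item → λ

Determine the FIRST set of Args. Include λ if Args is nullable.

Args → c h contributes {c}.
Args → λ contributes λ.
From Args → Factor w: Factor nullable, take FIRST(Factor) ∪ {w} = { c, d, g, h, w }.
From Args → ArgList w: ArgList nullable, take FIRST(ArgList) ∪ {w} = { e, g, h, w }.
Union: FIRST(Args) = { c, d, e, g, h, w, λ }.

{ c, d, e, g, h, w, λ }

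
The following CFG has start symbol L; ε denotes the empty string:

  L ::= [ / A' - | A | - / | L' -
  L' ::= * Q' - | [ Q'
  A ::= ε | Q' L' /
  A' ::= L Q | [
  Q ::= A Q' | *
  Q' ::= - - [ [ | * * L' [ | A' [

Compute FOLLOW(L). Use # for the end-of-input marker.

L is the start symbol, so # ∈ FOLLOW(L).
In A' ::= L Q: add FIRST(Q) = { *, -, [ }.
Union: FOLLOW(L) = { #, *, -, [ }.

{ #, *, -, [ }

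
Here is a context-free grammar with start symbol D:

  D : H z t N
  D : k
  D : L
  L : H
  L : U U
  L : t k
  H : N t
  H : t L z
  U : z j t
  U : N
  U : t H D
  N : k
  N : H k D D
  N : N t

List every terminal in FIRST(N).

N : k contributes {k}.
From N : H k D D: add FIRST(H) = { k, t }.
From N : N t: add FIRST(N) = { k, t }.
Union: FIRST(N) = { k, t }.

{ k, t }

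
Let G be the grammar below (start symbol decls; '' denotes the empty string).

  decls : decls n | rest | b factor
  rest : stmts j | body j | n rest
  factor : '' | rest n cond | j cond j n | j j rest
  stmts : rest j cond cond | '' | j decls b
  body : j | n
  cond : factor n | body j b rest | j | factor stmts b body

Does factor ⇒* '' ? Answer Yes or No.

Yes

factor has an ''-production, so factor ⇒ ''.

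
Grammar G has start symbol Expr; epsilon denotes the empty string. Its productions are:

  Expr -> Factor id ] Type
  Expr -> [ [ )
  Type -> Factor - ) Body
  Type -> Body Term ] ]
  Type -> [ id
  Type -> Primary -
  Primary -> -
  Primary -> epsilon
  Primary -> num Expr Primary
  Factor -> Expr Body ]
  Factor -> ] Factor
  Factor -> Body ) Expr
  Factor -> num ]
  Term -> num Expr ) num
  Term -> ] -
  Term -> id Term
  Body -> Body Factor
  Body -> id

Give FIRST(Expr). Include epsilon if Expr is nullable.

From Expr -> Factor id ] Type: add FIRST(Factor) = { [, ], id, num }.
Expr -> [ [ ) contributes {[}.
Union: FIRST(Expr) = { [, ], id, num }.

{ [, ], id, num }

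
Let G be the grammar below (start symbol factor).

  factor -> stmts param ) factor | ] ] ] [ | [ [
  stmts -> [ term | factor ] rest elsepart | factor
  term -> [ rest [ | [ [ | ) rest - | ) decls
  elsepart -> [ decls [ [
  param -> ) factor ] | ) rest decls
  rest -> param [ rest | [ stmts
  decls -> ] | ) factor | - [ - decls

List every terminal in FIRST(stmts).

{ [, ] }

stmts -> [ term contributes {[}.
From stmts -> factor ] rest elsepart: add FIRST(factor) = { [, ] }.
From stmts -> factor: add FIRST(factor) = { [, ] }.
Union: FIRST(stmts) = { [, ] }.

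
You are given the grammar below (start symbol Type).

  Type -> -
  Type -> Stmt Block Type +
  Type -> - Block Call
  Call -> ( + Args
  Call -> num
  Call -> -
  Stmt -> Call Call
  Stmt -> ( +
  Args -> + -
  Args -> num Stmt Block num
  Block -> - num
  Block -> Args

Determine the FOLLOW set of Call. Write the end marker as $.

In Type -> - Block Call: Call is at the end, add FOLLOW(Type) = { $, + }.
In Stmt -> Call Call: add FIRST(Call) = { (, -, num }.
In Stmt -> Call Call: Call is at the end, add FOLLOW(Stmt) = { +, -, num }.
Union: FOLLOW(Call) = { $, (, +, -, num }.

{ $, (, +, -, num }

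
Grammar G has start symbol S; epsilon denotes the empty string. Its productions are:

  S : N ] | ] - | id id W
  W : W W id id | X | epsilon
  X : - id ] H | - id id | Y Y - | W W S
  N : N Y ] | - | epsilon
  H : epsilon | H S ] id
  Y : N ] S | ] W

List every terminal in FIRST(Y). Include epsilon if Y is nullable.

From Y : N ] S: N nullable, take FIRST(N) ∪ {]} = { -, ] }.
Y : ] W contributes {]}.
Union: FIRST(Y) = { -, ] }.

{ -, ] }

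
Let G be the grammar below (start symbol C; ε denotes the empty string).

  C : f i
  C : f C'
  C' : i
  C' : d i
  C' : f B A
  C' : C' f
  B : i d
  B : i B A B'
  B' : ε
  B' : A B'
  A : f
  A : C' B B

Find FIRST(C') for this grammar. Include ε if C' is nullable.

C' : i contributes {i}.
C' : d i contributes {d}.
C' : f B A contributes {f}.
From C' : C' f: add FIRST(C') = { d, f, i }.
Union: FIRST(C') = { d, f, i }.

{ d, f, i }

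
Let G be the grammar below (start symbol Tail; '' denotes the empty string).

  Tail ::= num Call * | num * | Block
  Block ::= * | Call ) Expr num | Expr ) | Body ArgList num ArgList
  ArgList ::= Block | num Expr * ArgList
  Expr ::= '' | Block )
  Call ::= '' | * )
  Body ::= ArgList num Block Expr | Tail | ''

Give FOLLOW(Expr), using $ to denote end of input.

In Block ::= Call ) Expr num: add FIRST(num) = { num }.
In Block ::= Expr ): add FIRST()) = { ) }.
In ArgList ::= num Expr * ArgList: add FIRST(* ArgList) = { * }.
In Body ::= ArgList num Block Expr: Expr is at the end, add FOLLOW(Body) = { ), *, num }.
Union: FOLLOW(Expr) = { ), *, num }.

{ ), *, num }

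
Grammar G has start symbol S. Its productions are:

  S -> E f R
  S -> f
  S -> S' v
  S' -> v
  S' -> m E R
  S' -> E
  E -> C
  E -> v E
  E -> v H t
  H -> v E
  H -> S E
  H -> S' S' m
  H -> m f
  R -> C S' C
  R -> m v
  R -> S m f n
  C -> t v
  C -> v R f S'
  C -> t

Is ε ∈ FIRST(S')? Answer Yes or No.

No

No nonterminal in this grammar is nullable.
No production of S' has an RHS whose symbols are all nullable, so S' is not nullable.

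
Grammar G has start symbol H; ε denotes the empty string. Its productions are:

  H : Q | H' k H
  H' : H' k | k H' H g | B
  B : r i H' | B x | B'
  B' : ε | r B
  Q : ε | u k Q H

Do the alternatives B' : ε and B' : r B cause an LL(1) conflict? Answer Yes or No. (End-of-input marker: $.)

Yes

FIRST(ε) = { ε } and FIRST(r B) = { r }.
The first alternative is nullable and FOLLOW(B') = { g, k, r, u, x } shares r with FIRST of the second — conflict.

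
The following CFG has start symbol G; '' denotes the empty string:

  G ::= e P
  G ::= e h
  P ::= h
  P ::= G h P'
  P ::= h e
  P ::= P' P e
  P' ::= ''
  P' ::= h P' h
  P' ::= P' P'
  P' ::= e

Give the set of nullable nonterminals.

Directly nullable (have an ''-production): P'.
No other nonterminal has a production whose RHS symbols are all nullable.

{ P' }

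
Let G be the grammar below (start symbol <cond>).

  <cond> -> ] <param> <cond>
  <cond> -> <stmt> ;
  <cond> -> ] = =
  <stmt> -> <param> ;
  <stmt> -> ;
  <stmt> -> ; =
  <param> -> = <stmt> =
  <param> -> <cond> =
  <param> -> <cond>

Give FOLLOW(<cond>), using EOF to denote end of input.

{ EOF, ;, =, ] }

<cond> is the start symbol, so EOF ∈ FOLLOW(<cond>).
In <cond> -> ] <param> <cond>: <cond> is at the end, add FOLLOW(<cond>) = { EOF, ;, =, ] }.
In <param> -> <cond> =: add FIRST(=) = { = }.
In <param> -> <cond>: <cond> is at the end, add FOLLOW(<param>) = { ;, =, ] }.
Union: FOLLOW(<cond>) = { EOF, ;, =, ] }.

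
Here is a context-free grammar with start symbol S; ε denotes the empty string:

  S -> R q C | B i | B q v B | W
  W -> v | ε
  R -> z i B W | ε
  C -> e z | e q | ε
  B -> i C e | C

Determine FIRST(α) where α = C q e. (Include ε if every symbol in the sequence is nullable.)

{ e, q }

Add FIRST(C)\{ε} = { e }; C is nullable, continue.
q is a terminal; add {q} and stop.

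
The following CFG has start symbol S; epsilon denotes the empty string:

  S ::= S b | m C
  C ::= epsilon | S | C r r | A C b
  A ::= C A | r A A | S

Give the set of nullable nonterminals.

{ C }

Directly nullable (have an epsilon-production): C.
No other nonterminal has a production whose RHS symbols are all nullable.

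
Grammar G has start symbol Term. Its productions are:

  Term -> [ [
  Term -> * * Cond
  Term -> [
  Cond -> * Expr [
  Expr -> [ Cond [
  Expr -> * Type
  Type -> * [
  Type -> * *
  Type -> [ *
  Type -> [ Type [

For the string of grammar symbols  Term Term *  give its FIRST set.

Add FIRST(Term) = { *, [ }; Term is not nullable, stop.

{ *, [ }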